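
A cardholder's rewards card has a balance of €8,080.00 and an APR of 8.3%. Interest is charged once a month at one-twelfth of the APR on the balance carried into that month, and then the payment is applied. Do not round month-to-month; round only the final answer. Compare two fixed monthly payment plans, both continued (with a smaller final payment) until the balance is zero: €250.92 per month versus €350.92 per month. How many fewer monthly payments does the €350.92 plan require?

11 fewer payments

Monthly rate r = 8.3%/12 = 0.691667% = 0.00691667.
At €250.92/mo: n = ⌈−ln(1 − rB₀/P)/ln(1+r)⌉ = 37 payments (last €139.30); total interest = total paid − €8,080.00 = €1,092.42.
At €350.92/mo: 26 payments (last €58.64); total interest €751.64.
Payments saved = 37 − 26 = 11.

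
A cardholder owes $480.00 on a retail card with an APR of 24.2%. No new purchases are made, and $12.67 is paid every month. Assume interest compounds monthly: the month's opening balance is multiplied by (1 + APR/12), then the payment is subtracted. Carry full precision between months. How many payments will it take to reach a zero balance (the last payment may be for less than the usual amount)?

Monthly rate r = 24.2%/12 = 2.01667% = 0.0201667.
Recurrence: B ← B·(1+r) − $12.67.
Month 1: interest $9.68; balance after payment $477.01.
Month 2: interest $9.62; balance after payment $473.96.
Closed form: n = −ln(1 − rB₀/P)/ln(1+r) = −ln(0.23599)/ln(1.02017) ≈ 72.321, so the balance reaches zero during payment 73.

73 months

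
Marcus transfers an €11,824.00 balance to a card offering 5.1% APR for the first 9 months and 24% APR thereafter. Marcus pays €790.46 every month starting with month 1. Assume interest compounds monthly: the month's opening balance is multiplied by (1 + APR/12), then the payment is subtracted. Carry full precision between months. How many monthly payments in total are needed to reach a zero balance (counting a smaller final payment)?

16 payments

Promo months 1–9 at r₀ = 5.1%/12 = 0.00425; months 10+ at r₁ = 24%/12 = 0.02.
After month 9: iterate B ← B·(1+r₀) − €790.46 for 9 months → €5,047.75.
Then at r₁ with €790.46/mo: n₂ = −ln(1 − r₁·B/P)/ln(1+r₁) ≈ 6.90 → 7 more payments.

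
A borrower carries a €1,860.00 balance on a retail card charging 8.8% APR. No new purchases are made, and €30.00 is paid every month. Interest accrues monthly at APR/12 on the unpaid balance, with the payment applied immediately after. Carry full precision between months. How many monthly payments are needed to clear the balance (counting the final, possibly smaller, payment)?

Monthly rate r = 8.8%/12 = 0.733333% = 0.00733333.
Recurrence: B ← B·(1+r) − €30.00.
Month 1: interest €13.64; balance after payment €1,843.64.
Month 2: interest €13.52; balance after payment €1,827.16.
Closed form: n = −ln(1 − rB₀/P)/ln(1+r) = −ln(0.54533)/ln(1.00733) ≈ 82.988, so the balance reaches zero during payment 83.

83 months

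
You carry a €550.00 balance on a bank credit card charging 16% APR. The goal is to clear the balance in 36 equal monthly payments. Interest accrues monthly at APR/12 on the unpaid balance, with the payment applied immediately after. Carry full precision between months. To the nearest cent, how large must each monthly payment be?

€19.34

Monthly rate r = 16%/12 = 1.33333% = 0.0133333.
Level-payment amortization: P = B₀·r / (1 − (1+r)^(−n)) = 550.00·0.0133333 / (1 − 1.01333^(−36)).
Denominator 1 − (1+r)^(−36) = 0.379250812.
P = 7.33333 / 0.379250812 ≈ 19.34.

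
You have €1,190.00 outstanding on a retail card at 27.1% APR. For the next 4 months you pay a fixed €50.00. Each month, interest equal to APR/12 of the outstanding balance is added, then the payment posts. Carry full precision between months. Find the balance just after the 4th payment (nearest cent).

Monthly rate r = 27.1%/12 = 2.25833% = 0.0225833.
Each month: B ← B·(1+r) − €50.00.
Month 1: interest €26.87; balance after payment €1,166.87.
Month 2: interest €26.35; balance after payment €1,143.23.
Month 3: interest €25.82; balance after payment €1,119.04.
Month 4: interest €25.27; balance after payment €1,094.32.

€1,094.32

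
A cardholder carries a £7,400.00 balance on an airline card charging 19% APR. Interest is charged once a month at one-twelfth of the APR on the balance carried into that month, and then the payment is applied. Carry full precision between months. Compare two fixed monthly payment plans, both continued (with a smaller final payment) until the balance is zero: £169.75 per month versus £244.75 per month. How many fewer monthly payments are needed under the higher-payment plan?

33 fewer payments

Monthly rate r = 19%/12 = 1.58333% = 0.0158333.
At £169.75/mo: n = ⌈−ln(1 − rB₀/P)/ln(1+r)⌉ = 75 payments (last £102.32); total interest = total paid − £7,400.00 = £5,263.82.
At £244.75/mo: 42 payments (last £115.56); total interest £2,750.31.
Payments saved = 75 − 42 = 33.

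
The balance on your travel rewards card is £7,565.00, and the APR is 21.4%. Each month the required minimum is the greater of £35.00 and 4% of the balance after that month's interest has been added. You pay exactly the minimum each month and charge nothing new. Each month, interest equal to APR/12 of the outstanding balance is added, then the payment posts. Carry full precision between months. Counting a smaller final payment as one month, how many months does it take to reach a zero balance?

127 months

Monthly rate r = 21.4%/12 = 1.78333% = 0.0178333.
While 4% of the post-interest balance exceeds £35.00, each month B ← (B·(1+r))·(1 − 0.04), i.e. B shrinks by the factor (1+r)·0.96 = 0.97712.
This holds for months 1–94. Entering month 95 the balance is £858.84; 4% of the post-interest balance is now below £35.00, so the flat £35.00 minimum applies from here.
From month 95 a fixed £35.00 at rate r clears £858.84 in 33 more payments. Total: 94 + 33 = 127 months.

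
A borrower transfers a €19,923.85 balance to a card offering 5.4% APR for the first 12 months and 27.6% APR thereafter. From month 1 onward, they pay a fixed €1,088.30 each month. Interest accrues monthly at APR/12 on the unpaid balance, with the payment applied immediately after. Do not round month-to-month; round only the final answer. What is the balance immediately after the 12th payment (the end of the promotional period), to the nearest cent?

Promo months 1–12 at r₀ = 5.4%/12 = 0.0045; months 13+ at r₁ = 27.6%/12 = 0.023.
After month 12: iterate B ← B·(1+r₀) − €1,088.30 for 12 months → €7,639.05.

€7,639.05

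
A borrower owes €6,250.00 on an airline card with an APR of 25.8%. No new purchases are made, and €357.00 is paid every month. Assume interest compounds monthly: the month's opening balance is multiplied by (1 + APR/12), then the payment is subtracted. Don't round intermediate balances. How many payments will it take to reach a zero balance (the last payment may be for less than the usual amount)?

Monthly rate r = 25.8%/12 = 2.15% = 0.0215.
Recurrence: B ← B·(1+r) − €357.00.
Month 1: interest €134.38; balance after payment €6,027.38.
Month 2: interest €129.59; balance after payment €5,799.96.
Closed form: n = −ln(1 − rB₀/P)/ln(1+r) = −ln(0.6236)/ln(1.0215) ≈ 22.200, so the balance reaches zero during payment 23.

23 payments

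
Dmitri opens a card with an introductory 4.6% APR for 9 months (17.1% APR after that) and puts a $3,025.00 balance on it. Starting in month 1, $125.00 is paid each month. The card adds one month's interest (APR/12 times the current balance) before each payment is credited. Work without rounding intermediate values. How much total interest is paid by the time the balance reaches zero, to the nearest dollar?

Promo months 1–9 at r₀ = 4.6%/12 = 0.00383333; months 10+ at r₁ = 17.1%/12 = 0.01425.
After month 9: iterate B ← B·(1+r₀) − $125.00 for 9 months → $1,988.57.
Then at r₁ with $125.00/mo: n₂ = −ln(1 − r₁·B/P)/ln(1+r₁) ≈ 18.17 → 19 more payments.
Total paid = 27·$125.00 + $21.28 = $3,396.28; interest = $3,396.28 − $3,025.00 = $371.28.

$371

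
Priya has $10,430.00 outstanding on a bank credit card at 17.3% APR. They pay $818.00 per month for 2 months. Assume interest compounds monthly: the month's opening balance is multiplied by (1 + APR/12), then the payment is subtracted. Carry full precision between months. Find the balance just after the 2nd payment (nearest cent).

$9,085.11

Monthly rate r = 17.3%/12 = 1.44167% = 0.0144167.
Each month: B ← B·(1+r) − $818.00.
Month 1: interest $150.37; balance after payment $9,762.37.
Month 2: interest $140.74; balance after payment $9,085.11.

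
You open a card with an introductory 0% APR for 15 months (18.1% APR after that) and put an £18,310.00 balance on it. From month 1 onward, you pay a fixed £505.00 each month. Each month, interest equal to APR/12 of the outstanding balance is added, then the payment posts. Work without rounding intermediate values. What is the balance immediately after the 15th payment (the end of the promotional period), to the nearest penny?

Promo months 1–15 at r₀ = 0%/12 = 0; months 16+ at r₁ = 18.1%/12 = 0.0150833.
After month 15 (no interest yet): B = £18,310.00 − 15·£505.00 = £10,735.00.

£10,735.00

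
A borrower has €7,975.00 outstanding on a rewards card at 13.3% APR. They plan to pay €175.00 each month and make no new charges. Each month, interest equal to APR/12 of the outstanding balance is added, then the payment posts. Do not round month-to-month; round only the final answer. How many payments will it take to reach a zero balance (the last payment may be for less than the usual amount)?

64 payments

Monthly rate r = 13.3%/12 = 1.10833% = 0.0110833.
Recurrence: B ← B·(1+r) − €175.00.
Month 1: interest €88.39; balance after payment €7,888.39.
Month 2: interest €87.43; balance after payment €7,800.82.
Closed form: n = −ln(1 − rB₀/P)/ln(1+r) = −ln(0.49492)/ln(1.01108) ≈ 63.813, so the balance reaches zero during payment 64.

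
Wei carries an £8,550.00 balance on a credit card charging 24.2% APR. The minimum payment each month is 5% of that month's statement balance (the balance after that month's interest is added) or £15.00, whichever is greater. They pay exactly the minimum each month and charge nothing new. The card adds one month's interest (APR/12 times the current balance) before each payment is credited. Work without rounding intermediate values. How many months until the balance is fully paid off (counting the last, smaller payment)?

Monthly rate r = 24.2%/12 = 2.01667% = 0.0201667.
While 5% of the post-interest balance exceeds £15.00, each month B ← (B·(1+r))·(1 − 0.05), i.e. B shrinks by the factor (1+r)·0.95 = 0.96916.
This holds for months 1–108. Entering month 109 the balance is £290.13; 5% of the post-interest balance is now below £15.00, so the flat £15.00 minimum applies from here.
From month 109 a fixed £15.00 at rate r clears £290.13 in 25 more payments. Total: 108 + 25 = 133 months.

133 months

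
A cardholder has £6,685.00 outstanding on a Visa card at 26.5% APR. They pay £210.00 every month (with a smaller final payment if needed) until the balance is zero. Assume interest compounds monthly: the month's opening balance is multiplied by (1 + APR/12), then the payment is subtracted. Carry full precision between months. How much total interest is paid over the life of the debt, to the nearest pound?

£4,987

Monthly rate r = 26.5%/12 = 2.20833% = 0.0220833.
Payoff takes n = ⌈−ln(1 − rB₀/P)/ln(1+r)⌉ = ⌈55.577⌉ = 56 payments; the last is £121.79.
Total paid = 55·£210.00 + £121.79 = £11,671.79.
Total interest = total paid − principal = £11,671.79 − £6,685.00 = £4,986.79.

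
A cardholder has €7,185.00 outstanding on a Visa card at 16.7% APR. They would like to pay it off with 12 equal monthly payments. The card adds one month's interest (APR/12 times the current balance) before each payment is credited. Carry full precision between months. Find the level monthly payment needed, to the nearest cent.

€654.28

Monthly rate r = 16.7%/12 = 1.39167% = 0.0139167.
Level-payment amortization: P = B₀·r / (1 − (1+r)^(−n)) = 7185.00·0.0139167 / (1 − 1.01392^(−12)).
Denominator 1 − (1+r)^(−12) = 0.152825537.
P = 99.9912 / 0.152825537 ≈ 654.28.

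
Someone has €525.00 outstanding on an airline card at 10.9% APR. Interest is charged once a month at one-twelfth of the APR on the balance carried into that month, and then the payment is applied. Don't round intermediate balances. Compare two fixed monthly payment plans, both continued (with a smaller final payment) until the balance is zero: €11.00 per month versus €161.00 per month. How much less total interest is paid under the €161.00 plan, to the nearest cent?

€155.86

Monthly rate r = 10.9%/12 = 0.908333% = 0.00908333.
At €11.00/mo: n = ⌈−ln(1 − rB₀/P)/ln(1+r)⌉ = 63 payments (last €9.37); total interest = total paid − €525.00 = €166.37.
At €161.00/mo: 4 payments (last €52.51); total interest €10.51.
Interest saved = €166.37 − €10.51 = €155.86.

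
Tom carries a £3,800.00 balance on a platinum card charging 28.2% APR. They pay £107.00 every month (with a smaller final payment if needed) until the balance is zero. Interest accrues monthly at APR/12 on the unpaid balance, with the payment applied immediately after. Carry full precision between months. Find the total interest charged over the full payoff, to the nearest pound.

Monthly rate r = 28.2%/12 = 2.35% = 0.0235.
Payoff takes n = ⌈−ln(1 − rB₀/P)/ln(1+r)⌉ = ⌈77.461⌉ = 78 payments; the last is £49.59.
Total paid = 77·£107.00 + £49.59 = £8,288.59.
Total interest = total paid − principal = £8,288.59 − £3,800.00 = £4,488.59.

£4,489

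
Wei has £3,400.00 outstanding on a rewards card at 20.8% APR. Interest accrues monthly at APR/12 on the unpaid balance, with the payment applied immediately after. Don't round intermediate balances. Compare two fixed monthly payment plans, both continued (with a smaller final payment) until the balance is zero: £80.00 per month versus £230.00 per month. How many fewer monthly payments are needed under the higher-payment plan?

60 fewer payments

Monthly rate r = 20.8%/12 = 1.73333% = 0.0173333.
At £80.00/mo: n = ⌈−ln(1 − rB₀/P)/ln(1+r)⌉ = 78 payments (last £51.85); total interest = total paid − £3,400.00 = £2,811.85.
At £230.00/mo: 18 payments (last £52.33); total interest £562.33.
Payments saved = 78 − 18 = 60.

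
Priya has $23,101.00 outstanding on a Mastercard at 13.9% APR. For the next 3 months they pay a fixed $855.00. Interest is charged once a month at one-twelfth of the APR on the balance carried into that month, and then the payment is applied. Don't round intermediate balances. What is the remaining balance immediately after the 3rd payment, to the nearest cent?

$21,318.27

Monthly rate r = 13.9%/12 = 1.15833% = 0.0115833.
Each month: B ← B·(1+r) − $855.00.
Month 1: interest $267.59; balance after payment $22,513.59.
Month 2: interest $260.78; balance after payment $21,919.37.
Month 3: interest $253.90; balance after payment $21,318.27.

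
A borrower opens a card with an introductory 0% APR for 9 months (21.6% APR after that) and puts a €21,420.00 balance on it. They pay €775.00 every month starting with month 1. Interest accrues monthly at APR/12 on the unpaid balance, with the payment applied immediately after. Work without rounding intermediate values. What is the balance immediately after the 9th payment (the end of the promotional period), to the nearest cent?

Promo months 1–9 at r₀ = 0%/12 = 0; months 10+ at r₁ = 21.6%/12 = 0.018.
After month 9 (no interest yet): B = €21,420.00 − 9·€775.00 = €14,445.00.

€14,445.00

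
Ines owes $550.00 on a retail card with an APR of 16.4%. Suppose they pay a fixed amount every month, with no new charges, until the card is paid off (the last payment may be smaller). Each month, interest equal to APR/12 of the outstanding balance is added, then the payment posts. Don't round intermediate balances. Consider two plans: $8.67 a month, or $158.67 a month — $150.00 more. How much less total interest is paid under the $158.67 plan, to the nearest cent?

$720.88

Monthly rate r = 16.4%/12 = 1.36667% = 0.0136667.
At $8.67/mo: n = ⌈−ln(1 − rB₀/P)/ln(1+r)⌉ = 149 payments (last $5.28); total interest = total paid − $550.00 = $738.44.
At $158.67/mo: 4 payments (last $91.55); total interest $17.56.
Interest saved = $738.44 − $17.56 = $720.88.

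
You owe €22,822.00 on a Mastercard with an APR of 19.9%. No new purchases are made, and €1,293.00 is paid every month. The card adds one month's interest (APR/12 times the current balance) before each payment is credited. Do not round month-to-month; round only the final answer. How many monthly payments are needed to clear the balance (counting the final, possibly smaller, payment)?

Monthly rate r = 19.9%/12 = 1.65833% = 0.0165833.
Recurrence: B ← B·(1+r) − €1,293.00.
Month 1: interest €378.46; balance after payment €21,907.46.
Month 2: interest €363.30; balance after payment €20,977.76.
Closed form: n = −ln(1 − rB₀/P)/ln(1+r) = −ln(0.7073)/ln(1.01658) ≈ 21.055, so the balance reaches zero during payment 22.

22 months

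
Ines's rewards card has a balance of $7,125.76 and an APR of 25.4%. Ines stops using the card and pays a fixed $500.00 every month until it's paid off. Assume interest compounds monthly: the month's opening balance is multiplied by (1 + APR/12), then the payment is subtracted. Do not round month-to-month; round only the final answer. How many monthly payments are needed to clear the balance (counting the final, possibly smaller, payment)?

Monthly rate r = 25.4%/12 = 2.11667% = 0.0211667.
Recurrence: B ← B·(1+r) − $500.00.
Month 1: interest $150.83; balance after payment $6,776.59.
Month 2: interest $143.44; balance after payment $6,420.03.
Closed form: n = −ln(1 − rB₀/P)/ln(1+r) = −ln(0.69834)/ln(1.02117) ≈ 17.142, so the balance reaches zero during payment 18.

18 payments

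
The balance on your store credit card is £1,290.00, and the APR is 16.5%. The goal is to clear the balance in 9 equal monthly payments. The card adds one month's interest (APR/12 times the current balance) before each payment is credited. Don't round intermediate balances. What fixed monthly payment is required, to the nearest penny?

Monthly rate r = 16.5%/12 = 1.375% = 0.01375.
Level-payment amortization: P = B₀·r / (1 − (1+r)^(−n)) = 1290.00·0.01375 / (1 − 1.01375^(−9)).
Denominator 1 − (1+r)^(−9) = 0.115654042.
P = 17.7375 / 0.115654042 ≈ 153.37.

£153.37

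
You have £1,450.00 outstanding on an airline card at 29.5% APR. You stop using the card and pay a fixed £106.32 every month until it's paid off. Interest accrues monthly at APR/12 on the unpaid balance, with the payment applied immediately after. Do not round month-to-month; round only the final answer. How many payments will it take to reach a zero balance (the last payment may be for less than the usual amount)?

Monthly rate r = 29.5%/12 = 2.45833% = 0.0245833.
Recurrence: B ← B·(1+r) − £106.32.
Month 1: interest £35.65; balance after payment £1,379.33.
Month 2: interest £33.91; balance after payment £1,306.91.
Closed form: n = −ln(1 − rB₀/P)/ln(1+r) = −ln(0.66473)/ln(1.02458) ≈ 16.815, so the balance reaches zero during payment 17.

17 payments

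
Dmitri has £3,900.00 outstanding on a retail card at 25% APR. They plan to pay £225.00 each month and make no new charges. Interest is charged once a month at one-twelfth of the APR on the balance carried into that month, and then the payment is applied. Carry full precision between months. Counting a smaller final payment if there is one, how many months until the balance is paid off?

Monthly rate r = 25%/12 = 2.08333% = 0.0208333.
Recurrence: B ← B·(1+r) − £225.00.
Month 1: interest £81.25; balance after payment £3,756.25.
Month 2: interest £78.26; balance after payment £3,609.51.
Closed form: n = −ln(1 − rB₀/P)/ln(1+r) = −ln(0.63889)/ln(1.02083) ≈ 21.728, so the balance reaches zero during payment 22.

22 payments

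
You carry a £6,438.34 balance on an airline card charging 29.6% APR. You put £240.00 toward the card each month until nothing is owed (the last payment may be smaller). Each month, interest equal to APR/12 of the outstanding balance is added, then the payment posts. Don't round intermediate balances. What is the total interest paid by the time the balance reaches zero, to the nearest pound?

£4,238

Monthly rate r = 29.6%/12 = 2.46667% = 0.0246667.
Payoff takes n = ⌈−ln(1 − rB₀/P)/ln(1+r)⌉ = ⌈44.481⌉ = 45 payments; the last is £116.09.
Total paid = 44·£240.00 + £116.09 = £10,676.09.
Total interest = total paid − principal = £10,676.09 − £6,438.34 = £4,237.75.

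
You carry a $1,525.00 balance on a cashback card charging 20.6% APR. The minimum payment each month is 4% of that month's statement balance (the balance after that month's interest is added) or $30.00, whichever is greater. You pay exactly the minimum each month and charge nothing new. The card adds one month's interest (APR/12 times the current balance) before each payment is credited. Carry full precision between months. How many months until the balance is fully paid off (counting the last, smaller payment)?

63 months

Monthly rate r = 20.6%/12 = 1.71667% = 0.0171667.
While 4% of the post-interest balance exceeds $30.00, each month B ← (B·(1+r))·(1 − 0.04), i.e. B shrinks by the factor (1+r)·0.96 = 0.97648.
This holds for months 1–31. Entering month 32 the balance is $729.18; 4% of the post-interest balance is now below $30.00, so the flat $30.00 minimum applies from here.
From month 32 a fixed $30.00 at rate r clears $729.18 in 32 more payments. Total: 31 + 32 = 63 months.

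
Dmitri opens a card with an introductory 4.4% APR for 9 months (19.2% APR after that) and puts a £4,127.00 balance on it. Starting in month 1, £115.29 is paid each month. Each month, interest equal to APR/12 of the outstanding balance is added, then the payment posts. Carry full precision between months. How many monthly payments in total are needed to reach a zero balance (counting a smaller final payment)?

Promo months 1–9 at r₀ = 4.4%/12 = 0.00366667; months 10+ at r₁ = 19.2%/12 = 0.016.
After month 9: iterate B ← B·(1+r₀) − £115.29 for 9 months → £3,212.25.
Then at r₁ with £115.29/mo: n₂ = −ln(1 − r₁·B/P)/ln(1+r₁) ≈ 37.18 → 38 more payments.

47 payments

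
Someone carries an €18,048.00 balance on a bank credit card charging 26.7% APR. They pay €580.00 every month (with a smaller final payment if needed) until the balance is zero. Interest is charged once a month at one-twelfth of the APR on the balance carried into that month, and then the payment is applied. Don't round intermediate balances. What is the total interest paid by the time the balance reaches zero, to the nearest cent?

€13,022.97

Monthly rate r = 26.7%/12 = 2.225% = 0.02225.
Payoff takes n = ⌈−ln(1 − rB₀/P)/ln(1+r)⌉ = ⌈53.568⌉ = 54 payments; the last is €330.97.
Total paid = 53·€580.00 + €330.97 = €31,070.97.
Total interest = total paid − principal = €31,070.97 − €18,048.00 = €13,022.97.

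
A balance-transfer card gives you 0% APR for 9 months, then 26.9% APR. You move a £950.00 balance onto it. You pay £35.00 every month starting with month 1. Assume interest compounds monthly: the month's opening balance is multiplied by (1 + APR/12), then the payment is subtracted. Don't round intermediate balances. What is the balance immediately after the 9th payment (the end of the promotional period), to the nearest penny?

£635.00

Promo months 1–9 at r₀ = 0%/12 = 0; months 10+ at r₁ = 26.9%/12 = 0.0224167.
After month 9 (no interest yet): B = £950.00 − 9·£35.00 = £635.00.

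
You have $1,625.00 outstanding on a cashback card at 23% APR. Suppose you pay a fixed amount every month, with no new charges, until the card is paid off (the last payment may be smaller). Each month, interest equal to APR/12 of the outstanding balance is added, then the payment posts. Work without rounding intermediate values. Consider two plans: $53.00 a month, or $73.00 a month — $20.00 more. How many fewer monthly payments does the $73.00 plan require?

Monthly rate r = 23%/12 = 1.91667% = 0.0191667.
At $53.00/mo: n = ⌈−ln(1 − rB₀/P)/ln(1+r)⌉ = 47 payments (last $35.22); total interest = total paid − $1,625.00 = $848.22.
At $73.00/mo: 30 payments (last $22.04); total interest $514.04.
Payments saved = 47 − 30 = 17.

17 fewer payments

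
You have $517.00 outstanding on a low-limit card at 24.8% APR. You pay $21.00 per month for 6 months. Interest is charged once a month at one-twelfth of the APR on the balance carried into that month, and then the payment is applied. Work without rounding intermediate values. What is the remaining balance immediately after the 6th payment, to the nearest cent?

$451.82

Monthly rate r = 24.8%/12 = 2.06667% = 0.0206667.
Each month: B ← B·(1+r) − $21.00.
Month 1: interest $10.68; balance after payment $506.68.
Month 2: interest $10.47; balance after payment $496.16.
Month 3: interest $10.25; balance after payment $485.41.
Month 4: interest $10.03; balance after payment $474.44.
Month 5: interest $9.81; balance after payment $463.25.
Month 6: interest $9.57; balance after payment $451.82.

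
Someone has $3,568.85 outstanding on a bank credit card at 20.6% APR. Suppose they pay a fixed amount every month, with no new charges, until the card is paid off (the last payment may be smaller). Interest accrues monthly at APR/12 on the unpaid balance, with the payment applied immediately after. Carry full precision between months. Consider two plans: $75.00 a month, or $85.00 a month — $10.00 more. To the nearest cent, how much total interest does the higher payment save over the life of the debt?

$1,109.40

Monthly rate r = 20.6%/12 = 1.71667% = 0.0171667.
At $75.00/mo: n = ⌈−ln(1 − rB₀/P)/ln(1+r)⌉ = 100 payments (last $55.13); total interest = total paid − $3,568.85 = $3,911.28.
At $85.00/mo: 75 payments (last $80.73); total interest $2,801.88.
Interest saved = $3,911.28 − $2,801.88 = $1,109.40.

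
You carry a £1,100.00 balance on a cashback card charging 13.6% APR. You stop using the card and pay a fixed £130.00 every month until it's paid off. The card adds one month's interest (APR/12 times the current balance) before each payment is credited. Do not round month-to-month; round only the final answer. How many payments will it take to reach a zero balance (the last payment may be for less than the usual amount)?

9 months

Monthly rate r = 13.6%/12 = 1.13333% = 0.0113333.
Recurrence: B ← B·(1+r) − £130.00.
Month 1: interest £12.47; balance after payment £982.47.
Month 2: interest £11.13; balance after payment £863.60.
Closed form: n = −ln(1 − rB₀/P)/ln(1+r) = −ln(0.9041)/ln(1.01133) ≈ 8.946, so the balance reaches zero during payment 9.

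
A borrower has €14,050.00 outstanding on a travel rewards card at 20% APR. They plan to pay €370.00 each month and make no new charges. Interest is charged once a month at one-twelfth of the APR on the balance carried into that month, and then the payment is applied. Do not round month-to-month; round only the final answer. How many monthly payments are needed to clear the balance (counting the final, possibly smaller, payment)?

Monthly rate r = 20%/12 = 1.66667% = 0.0166667.
Recurrence: B ← B·(1+r) − €370.00.
Month 1: interest €234.17; balance after payment €13,914.17.
Month 2: interest €231.90; balance after payment €13,776.07.
Closed form: n = −ln(1 − rB₀/P)/ln(1+r) = −ln(0.36712)/ln(1.01667) ≈ 60.624, so the balance reaches zero during payment 61.

61 months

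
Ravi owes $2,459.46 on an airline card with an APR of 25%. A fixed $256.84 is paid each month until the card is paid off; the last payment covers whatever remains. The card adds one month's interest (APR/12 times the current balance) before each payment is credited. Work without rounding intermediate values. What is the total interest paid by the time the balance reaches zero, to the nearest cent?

Monthly rate r = 25%/12 = 2.08333% = 0.0208333.
Payoff takes n = ⌈−ln(1 − rB₀/P)/ln(1+r)⌉ = ⌈10.792⌉ = 11 payments; the last is $203.75.
Total paid = 10·$256.84 + $203.75 = $2,772.15.
Total interest = total paid − principal = $2,772.15 − $2,459.46 = $312.69.

$312.69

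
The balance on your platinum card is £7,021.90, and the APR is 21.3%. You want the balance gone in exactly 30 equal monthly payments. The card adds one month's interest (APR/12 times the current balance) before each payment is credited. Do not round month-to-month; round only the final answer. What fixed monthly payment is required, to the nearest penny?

Monthly rate r = 21.3%/12 = 1.775% = 0.01775.
Level-payment amortization: P = B₀·r / (1 − (1+r)^(−n)) = 7021.90·0.01775 / (1 − 1.01775^(−30)).
Denominator 1 − (1+r)^(−30) = 0.410115929.
P = 124.639 / 0.410115929 ≈ 303.91.

£303.91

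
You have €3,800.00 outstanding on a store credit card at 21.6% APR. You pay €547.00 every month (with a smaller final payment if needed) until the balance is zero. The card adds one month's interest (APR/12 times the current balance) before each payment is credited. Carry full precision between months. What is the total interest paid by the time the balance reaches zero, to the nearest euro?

€297

Monthly rate r = 21.6%/12 = 1.8% = 0.018.
Payoff takes n = ⌈−ln(1 − rB₀/P)/ln(1+r)⌉ = ⌈7.488⌉ = 8 payments; the last is €268.10.
Total paid = 7·€547.00 + €268.10 = €4,097.10.
Total interest = total paid − principal = €4,097.10 − €3,800.00 = €297.10.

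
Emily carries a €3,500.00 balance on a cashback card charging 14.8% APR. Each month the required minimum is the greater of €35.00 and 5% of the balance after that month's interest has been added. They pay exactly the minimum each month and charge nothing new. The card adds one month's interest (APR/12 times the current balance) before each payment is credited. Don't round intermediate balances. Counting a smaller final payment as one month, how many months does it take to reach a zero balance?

65 months

Monthly rate r = 14.8%/12 = 1.23333% = 0.0123333.
While 5% of the post-interest balance exceeds €35.00, each month B ← (B·(1+r))·(1 − 0.05), i.e. B shrinks by the factor (1+r)·0.95 = 0.96172.
This holds for months 1–42. Entering month 43 the balance is €679.28; 5% of the post-interest balance is now below €35.00, so the flat €35.00 minimum applies from here.
From month 43 a fixed €35.00 at rate r clears €679.28 in 23 more payments. Total: 42 + 23 = 65 months.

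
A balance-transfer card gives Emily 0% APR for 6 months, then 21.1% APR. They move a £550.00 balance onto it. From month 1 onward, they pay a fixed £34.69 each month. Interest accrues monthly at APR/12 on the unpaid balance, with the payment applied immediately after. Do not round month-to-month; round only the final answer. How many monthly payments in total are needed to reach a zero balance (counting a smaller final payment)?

Promo months 1–6 at r₀ = 0%/12 = 0; months 7+ at r₁ = 21.1%/12 = 0.0175833.
After month 6 (no interest yet): B = £550.00 − 6·£34.69 = £341.86.
Then at r₁ with £34.69/mo: n₂ = −ln(1 − r₁·B/P)/ln(1+r₁) ≈ 10.92 → 11 more payments.

17 payments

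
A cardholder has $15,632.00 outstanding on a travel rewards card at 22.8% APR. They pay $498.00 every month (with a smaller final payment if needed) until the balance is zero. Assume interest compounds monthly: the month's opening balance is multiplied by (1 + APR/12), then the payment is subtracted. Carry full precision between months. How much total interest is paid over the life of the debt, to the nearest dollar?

$8,376

Monthly rate r = 22.8%/12 = 1.9% = 0.019.
Payoff takes n = ⌈−ln(1 − rB₀/P)/ln(1+r)⌉ = ⌈48.207⌉ = 49 payments; the last is $103.71.
Total paid = 48·$498.00 + $103.71 = $24,007.71.
Total interest = total paid − principal = $24,007.71 − $15,632.00 = $8,375.71.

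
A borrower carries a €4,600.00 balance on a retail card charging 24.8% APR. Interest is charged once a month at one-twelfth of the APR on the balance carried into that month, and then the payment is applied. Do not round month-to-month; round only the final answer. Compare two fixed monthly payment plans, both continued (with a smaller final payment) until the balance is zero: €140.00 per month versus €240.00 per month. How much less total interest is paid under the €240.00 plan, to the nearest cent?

€1,860.24

Monthly rate r = 24.8%/12 = 2.06667% = 0.0206667.
At €140.00/mo: n = ⌈−ln(1 − rB₀/P)/ln(1+r)⌉ = 56 payments (last €78.25); total interest = total paid − €4,600.00 = €3,178.25.
At €240.00/mo: 25 payments (last €158.01); total interest €1,318.01.
Interest saved = €3,178.25 − €1,318.01 = €1,860.24.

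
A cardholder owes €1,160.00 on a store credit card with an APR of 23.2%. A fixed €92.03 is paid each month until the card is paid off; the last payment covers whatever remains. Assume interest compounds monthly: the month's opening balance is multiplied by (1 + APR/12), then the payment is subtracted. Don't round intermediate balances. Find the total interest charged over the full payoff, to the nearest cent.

€182.55

Monthly rate r = 23.2%/12 = 1.93333% = 0.0193333.
Payoff takes n = ⌈−ln(1 − rB₀/P)/ln(1+r)⌉ = ⌈14.586⌉ = 15 payments; the last is €54.13.
Total paid = 14·€92.03 + €54.13 = €1,342.55.
Total interest = total paid − principal = €1,342.55 − €1,160.00 = €182.55.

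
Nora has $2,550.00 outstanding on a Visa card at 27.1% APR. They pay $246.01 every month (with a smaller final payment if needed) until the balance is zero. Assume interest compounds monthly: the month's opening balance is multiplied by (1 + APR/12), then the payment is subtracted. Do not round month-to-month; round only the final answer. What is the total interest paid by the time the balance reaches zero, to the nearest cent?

Monthly rate r = 27.1%/12 = 2.25833% = 0.0225833.
Payoff takes n = ⌈−ln(1 − rB₀/P)/ln(1+r)⌉ = ⌈11.942⌉ = 12 payments; the last is $231.84.
Total paid = 11·$246.01 + $231.84 = $2,937.95.
Total interest = total paid − principal = $2,937.95 − $2,550.00 = $387.95.

$387.95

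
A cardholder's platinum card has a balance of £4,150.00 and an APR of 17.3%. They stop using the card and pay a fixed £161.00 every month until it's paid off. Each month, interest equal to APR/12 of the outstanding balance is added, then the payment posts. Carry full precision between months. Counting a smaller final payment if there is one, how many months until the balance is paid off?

33 months

Monthly rate r = 17.3%/12 = 1.44167% = 0.0144167.
Recurrence: B ← B·(1+r) − £161.00.
Month 1: interest £59.83; balance after payment £4,048.83.
Month 2: interest £58.37; balance after payment £3,946.20.
Closed form: n = −ln(1 − rB₀/P)/ln(1+r) = −ln(0.62839)/ln(1.01442) ≈ 32.458, so the balance reaches zero during payment 33.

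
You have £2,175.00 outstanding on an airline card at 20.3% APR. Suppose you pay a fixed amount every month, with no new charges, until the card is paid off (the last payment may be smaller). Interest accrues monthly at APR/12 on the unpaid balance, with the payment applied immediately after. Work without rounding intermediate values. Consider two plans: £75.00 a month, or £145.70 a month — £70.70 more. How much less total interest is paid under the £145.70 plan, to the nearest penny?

Monthly rate r = 20.3%/12 = 1.69167% = 0.0169167.
At £75.00/mo: n = ⌈−ln(1 − rB₀/P)/ln(1+r)⌉ = 41 payments (last £15.67); total interest = total paid − £2,175.00 = £840.67.
At £145.70/mo: 18 payments (last £51.39); total interest £353.29.
Interest saved = £840.67 − £353.29 = £487.38.

£487.38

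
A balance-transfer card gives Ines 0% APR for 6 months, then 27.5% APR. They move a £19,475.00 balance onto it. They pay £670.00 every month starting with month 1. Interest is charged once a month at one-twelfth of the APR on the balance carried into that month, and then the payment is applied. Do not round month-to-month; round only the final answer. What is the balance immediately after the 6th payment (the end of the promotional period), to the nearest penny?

£15,455.00

Promo months 1–6 at r₀ = 0%/12 = 0; months 7+ at r₁ = 27.5%/12 = 0.0229167.
After month 6 (no interest yet): B = £19,475.00 − 6·£670.00 = £15,455.00.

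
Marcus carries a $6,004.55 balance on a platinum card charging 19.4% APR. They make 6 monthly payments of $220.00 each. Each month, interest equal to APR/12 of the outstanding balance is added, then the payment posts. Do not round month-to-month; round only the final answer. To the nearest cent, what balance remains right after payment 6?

Monthly rate r = 19.4%/12 = 1.61667% = 0.0161667.
Each month: B ← B·(1+r) − $220.00.
Month 1: interest $97.07; balance after payment $5,881.62.
Month 2: interest $95.09; balance after payment $5,756.71.
Month 3: interest $93.07; balance after payment $5,629.78.
Month 4: interest $91.01; balance after payment $5,500.79.
Month 5: interest $88.93; balance after payment $5,369.72.
Month 6: interest $86.81; balance after payment $5,236.53.

$5,236.53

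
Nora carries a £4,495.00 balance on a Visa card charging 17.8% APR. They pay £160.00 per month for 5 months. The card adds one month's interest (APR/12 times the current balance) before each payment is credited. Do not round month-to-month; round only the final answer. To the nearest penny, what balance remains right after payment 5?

Monthly rate r = 17.8%/12 = 1.48333% = 0.0148333.
Each month: B ← B·(1+r) − £160.00.
Month 1: interest £66.68; balance after payment £4,401.68.
Month 2: interest £65.29; balance after payment £4,306.97.
Month 3: interest £63.89; balance after payment £4,210.85.
Month 4: interest £62.46; balance after payment £4,113.32.
Month 5: interest £61.01; balance after payment £4,014.33.

£4,014.33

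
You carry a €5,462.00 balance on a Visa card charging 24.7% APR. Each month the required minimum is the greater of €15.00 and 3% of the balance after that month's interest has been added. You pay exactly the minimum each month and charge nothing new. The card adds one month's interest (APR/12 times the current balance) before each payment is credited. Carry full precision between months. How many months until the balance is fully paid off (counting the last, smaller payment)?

Monthly rate r = 24.7%/12 = 2.05833% = 0.0205833.
While 3% of the post-interest balance exceeds €15.00, each month B ← (B·(1+r))·(1 − 0.03), i.e. B shrinks by the factor (1+r)·0.97 = 0.98997.
This holds for months 1–240. Entering month 241 the balance is €485.51; 3% of the post-interest balance is now below €15.00, so the flat €15.00 minimum applies from here.
From month 241 a fixed €15.00 at rate r clears €485.51 in 54 more payments. Total: 240 + 54 = 294 months.

294 months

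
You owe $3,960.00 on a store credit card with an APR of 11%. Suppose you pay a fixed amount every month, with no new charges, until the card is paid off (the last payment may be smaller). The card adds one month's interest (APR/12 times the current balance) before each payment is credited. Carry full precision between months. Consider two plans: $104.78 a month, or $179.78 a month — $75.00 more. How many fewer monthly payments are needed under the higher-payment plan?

22 fewer payments

Monthly rate r = 11%/12 = 0.916667% = 0.00916667.
At $104.78/mo: n = ⌈−ln(1 − rB₀/P)/ln(1+r)⌉ = 47 payments (last $64.14); total interest = total paid − $3,960.00 = $924.02.
At $179.78/mo: 25 payments (last $129.03); total interest $483.75.
Payments saved = 47 − 25 = 22.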